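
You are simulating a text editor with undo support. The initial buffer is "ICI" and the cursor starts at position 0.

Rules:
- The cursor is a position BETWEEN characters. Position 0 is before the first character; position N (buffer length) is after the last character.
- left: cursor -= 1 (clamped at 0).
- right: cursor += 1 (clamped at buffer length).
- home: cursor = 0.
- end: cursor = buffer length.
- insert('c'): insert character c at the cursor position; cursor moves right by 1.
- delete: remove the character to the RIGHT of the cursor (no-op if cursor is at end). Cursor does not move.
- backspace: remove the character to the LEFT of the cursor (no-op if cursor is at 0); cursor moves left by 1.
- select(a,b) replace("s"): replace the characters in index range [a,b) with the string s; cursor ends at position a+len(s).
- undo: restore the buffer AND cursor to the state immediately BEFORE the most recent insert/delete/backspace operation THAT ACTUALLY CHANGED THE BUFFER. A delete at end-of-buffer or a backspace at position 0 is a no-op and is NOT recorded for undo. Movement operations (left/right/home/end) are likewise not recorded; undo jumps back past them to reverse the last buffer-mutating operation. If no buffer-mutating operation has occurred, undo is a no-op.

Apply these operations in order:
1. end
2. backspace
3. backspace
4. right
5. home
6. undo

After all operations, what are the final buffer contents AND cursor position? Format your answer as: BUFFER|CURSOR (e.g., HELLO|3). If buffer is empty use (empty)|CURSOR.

After op 1 (end): buf='ICI' cursor=3
After op 2 (backspace): buf='IC' cursor=2
After op 3 (backspace): buf='I' cursor=1
After op 4 (right): buf='I' cursor=1
After op 5 (home): buf='I' cursor=0
After op 6 (undo): buf='IC' cursor=2

Answer: IC|2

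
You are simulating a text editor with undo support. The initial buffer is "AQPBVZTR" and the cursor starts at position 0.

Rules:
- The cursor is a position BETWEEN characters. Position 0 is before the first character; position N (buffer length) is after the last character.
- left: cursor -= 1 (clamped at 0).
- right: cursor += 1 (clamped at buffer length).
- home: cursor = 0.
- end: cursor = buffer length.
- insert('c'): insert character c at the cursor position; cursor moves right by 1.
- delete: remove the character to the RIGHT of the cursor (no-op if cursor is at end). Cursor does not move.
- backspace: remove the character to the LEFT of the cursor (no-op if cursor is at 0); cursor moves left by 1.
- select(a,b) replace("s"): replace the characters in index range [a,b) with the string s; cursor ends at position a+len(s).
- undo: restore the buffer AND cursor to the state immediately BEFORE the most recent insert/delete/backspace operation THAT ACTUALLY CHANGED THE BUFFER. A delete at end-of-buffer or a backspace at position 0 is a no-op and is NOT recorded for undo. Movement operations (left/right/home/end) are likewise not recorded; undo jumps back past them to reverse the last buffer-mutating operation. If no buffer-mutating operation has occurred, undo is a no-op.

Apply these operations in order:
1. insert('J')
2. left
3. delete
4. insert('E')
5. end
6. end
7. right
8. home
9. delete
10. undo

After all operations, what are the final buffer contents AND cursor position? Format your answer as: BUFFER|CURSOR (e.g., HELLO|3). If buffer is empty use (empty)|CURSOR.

Answer: EAQPBVZTR|0

Derivation:
After op 1 (insert('J')): buf='JAQPBVZTR' cursor=1
After op 2 (left): buf='JAQPBVZTR' cursor=0
After op 3 (delete): buf='AQPBVZTR' cursor=0
After op 4 (insert('E')): buf='EAQPBVZTR' cursor=1
After op 5 (end): buf='EAQPBVZTR' cursor=9
After op 6 (end): buf='EAQPBVZTR' cursor=9
After op 7 (right): buf='EAQPBVZTR' cursor=9
After op 8 (home): buf='EAQPBVZTR' cursor=0
After op 9 (delete): buf='AQPBVZTR' cursor=0
After op 10 (undo): buf='EAQPBVZTR' cursor=0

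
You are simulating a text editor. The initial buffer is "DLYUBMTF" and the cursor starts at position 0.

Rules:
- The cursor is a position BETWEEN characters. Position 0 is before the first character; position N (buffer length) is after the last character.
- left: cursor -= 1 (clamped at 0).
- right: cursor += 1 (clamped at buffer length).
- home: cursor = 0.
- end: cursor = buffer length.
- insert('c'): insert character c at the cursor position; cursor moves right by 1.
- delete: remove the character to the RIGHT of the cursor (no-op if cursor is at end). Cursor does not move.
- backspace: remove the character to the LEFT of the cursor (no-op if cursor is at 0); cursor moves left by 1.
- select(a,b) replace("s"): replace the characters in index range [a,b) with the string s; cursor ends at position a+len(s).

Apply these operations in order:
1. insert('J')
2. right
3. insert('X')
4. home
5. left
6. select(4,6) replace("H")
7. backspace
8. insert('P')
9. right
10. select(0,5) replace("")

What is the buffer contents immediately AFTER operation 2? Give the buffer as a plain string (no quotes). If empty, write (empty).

Answer: JDLYUBMTF

Derivation:
After op 1 (insert('J')): buf='JDLYUBMTF' cursor=1
After op 2 (right): buf='JDLYUBMTF' cursor=2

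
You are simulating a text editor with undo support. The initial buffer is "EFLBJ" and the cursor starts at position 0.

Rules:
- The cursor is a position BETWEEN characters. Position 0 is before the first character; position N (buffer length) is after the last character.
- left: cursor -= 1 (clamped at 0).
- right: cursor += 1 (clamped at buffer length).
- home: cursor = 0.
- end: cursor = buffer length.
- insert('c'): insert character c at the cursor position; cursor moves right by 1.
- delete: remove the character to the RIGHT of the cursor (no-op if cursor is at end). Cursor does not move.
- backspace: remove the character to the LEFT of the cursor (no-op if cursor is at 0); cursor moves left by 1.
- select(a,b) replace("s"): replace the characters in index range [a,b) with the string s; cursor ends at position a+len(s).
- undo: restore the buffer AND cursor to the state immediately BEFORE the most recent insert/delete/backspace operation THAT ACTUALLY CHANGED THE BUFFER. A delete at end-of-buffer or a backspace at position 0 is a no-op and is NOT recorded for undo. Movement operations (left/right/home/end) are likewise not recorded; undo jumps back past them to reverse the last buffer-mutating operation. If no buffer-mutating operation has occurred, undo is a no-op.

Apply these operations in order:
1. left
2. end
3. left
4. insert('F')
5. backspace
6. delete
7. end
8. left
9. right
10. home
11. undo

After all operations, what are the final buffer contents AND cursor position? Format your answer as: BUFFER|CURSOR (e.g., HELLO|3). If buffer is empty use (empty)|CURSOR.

Answer: EFLBJ|4

Derivation:
After op 1 (left): buf='EFLBJ' cursor=0
After op 2 (end): buf='EFLBJ' cursor=5
After op 3 (left): buf='EFLBJ' cursor=4
After op 4 (insert('F')): buf='EFLBFJ' cursor=5
After op 5 (backspace): buf='EFLBJ' cursor=4
After op 6 (delete): buf='EFLB' cursor=4
After op 7 (end): buf='EFLB' cursor=4
After op 8 (left): buf='EFLB' cursor=3
After op 9 (right): buf='EFLB' cursor=4
After op 10 (home): buf='EFLB' cursor=0
After op 11 (undo): buf='EFLBJ' cursor=4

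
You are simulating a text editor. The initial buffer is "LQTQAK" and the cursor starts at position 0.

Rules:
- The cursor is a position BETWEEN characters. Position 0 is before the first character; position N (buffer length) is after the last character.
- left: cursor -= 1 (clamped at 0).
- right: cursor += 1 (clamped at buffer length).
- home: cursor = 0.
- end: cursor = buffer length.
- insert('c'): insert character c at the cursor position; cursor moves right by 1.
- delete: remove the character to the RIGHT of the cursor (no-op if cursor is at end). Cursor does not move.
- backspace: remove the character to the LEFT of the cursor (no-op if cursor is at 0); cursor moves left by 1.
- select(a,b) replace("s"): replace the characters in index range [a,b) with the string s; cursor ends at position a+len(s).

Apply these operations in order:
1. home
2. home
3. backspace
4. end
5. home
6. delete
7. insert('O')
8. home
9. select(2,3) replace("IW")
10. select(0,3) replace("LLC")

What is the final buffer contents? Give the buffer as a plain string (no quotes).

Answer: LLCWQAK

Derivation:
After op 1 (home): buf='LQTQAK' cursor=0
After op 2 (home): buf='LQTQAK' cursor=0
After op 3 (backspace): buf='LQTQAK' cursor=0
After op 4 (end): buf='LQTQAK' cursor=6
After op 5 (home): buf='LQTQAK' cursor=0
After op 6 (delete): buf='QTQAK' cursor=0
After op 7 (insert('O')): buf='OQTQAK' cursor=1
After op 8 (home): buf='OQTQAK' cursor=0
After op 9 (select(2,3) replace("IW")): buf='OQIWQAK' cursor=4
After op 10 (select(0,3) replace("LLC")): buf='LLCWQAK' cursor=3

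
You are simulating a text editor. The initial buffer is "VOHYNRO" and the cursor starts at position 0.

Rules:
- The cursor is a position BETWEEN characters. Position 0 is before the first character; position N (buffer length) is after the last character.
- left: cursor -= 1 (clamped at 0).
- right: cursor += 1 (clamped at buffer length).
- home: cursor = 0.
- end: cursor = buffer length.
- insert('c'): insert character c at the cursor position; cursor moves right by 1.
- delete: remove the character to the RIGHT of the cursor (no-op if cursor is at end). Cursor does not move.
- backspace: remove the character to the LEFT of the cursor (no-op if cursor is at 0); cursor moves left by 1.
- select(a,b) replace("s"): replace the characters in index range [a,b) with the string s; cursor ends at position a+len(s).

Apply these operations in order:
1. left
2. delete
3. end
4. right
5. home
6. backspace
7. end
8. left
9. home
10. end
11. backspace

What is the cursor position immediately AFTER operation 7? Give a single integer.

After op 1 (left): buf='VOHYNRO' cursor=0
After op 2 (delete): buf='OHYNRO' cursor=0
After op 3 (end): buf='OHYNRO' cursor=6
After op 4 (right): buf='OHYNRO' cursor=6
After op 5 (home): buf='OHYNRO' cursor=0
After op 6 (backspace): buf='OHYNRO' cursor=0
After op 7 (end): buf='OHYNRO' cursor=6

Answer: 6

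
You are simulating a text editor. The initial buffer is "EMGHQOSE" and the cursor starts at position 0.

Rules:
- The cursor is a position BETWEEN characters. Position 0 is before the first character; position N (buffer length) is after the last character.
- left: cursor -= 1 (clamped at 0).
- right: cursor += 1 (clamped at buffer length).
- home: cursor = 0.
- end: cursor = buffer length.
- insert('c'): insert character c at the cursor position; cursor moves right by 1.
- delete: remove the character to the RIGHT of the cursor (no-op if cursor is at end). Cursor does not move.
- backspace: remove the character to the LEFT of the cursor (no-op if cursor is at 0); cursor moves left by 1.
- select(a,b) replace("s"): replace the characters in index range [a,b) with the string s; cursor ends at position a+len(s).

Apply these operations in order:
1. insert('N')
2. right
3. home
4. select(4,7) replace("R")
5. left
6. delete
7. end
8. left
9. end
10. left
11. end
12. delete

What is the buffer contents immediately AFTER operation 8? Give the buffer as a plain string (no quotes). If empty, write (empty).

After op 1 (insert('N')): buf='NEMGHQOSE' cursor=1
After op 2 (right): buf='NEMGHQOSE' cursor=2
After op 3 (home): buf='NEMGHQOSE' cursor=0
After op 4 (select(4,7) replace("R")): buf='NEMGRSE' cursor=5
After op 5 (left): buf='NEMGRSE' cursor=4
After op 6 (delete): buf='NEMGSE' cursor=4
After op 7 (end): buf='NEMGSE' cursor=6
After op 8 (left): buf='NEMGSE' cursor=5

Answer: NEMGSE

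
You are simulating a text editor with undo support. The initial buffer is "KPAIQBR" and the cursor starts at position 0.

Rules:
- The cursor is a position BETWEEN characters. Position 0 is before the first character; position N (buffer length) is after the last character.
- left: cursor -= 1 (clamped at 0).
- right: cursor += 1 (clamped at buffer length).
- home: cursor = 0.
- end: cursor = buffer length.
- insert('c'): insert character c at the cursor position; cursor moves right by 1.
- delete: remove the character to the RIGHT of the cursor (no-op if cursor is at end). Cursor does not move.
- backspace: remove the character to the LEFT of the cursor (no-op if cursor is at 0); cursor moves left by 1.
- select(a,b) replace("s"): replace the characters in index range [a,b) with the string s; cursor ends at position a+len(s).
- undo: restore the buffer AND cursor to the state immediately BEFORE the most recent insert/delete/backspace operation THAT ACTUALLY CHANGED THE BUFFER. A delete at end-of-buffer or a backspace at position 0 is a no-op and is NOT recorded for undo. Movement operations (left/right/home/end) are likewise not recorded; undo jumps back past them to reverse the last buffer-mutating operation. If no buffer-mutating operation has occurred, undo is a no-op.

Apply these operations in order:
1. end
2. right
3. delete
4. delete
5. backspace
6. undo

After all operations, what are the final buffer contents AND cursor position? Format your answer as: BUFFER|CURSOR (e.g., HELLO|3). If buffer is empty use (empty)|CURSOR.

Answer: KPAIQBR|7

Derivation:
After op 1 (end): buf='KPAIQBR' cursor=7
After op 2 (right): buf='KPAIQBR' cursor=7
After op 3 (delete): buf='KPAIQBR' cursor=7
After op 4 (delete): buf='KPAIQBR' cursor=7
After op 5 (backspace): buf='KPAIQB' cursor=6
After op 6 (undo): buf='KPAIQBR' cursor=7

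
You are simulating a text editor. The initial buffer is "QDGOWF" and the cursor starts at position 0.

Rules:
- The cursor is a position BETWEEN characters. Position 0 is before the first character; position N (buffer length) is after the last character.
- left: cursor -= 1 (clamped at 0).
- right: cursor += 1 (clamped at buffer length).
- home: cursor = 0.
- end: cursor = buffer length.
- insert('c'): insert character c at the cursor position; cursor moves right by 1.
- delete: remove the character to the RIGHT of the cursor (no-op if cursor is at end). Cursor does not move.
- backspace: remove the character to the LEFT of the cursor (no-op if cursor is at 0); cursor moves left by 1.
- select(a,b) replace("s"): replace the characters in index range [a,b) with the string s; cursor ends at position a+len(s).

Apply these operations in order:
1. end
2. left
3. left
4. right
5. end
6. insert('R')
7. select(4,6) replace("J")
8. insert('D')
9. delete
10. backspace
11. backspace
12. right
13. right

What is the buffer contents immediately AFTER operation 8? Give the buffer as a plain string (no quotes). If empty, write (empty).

After op 1 (end): buf='QDGOWF' cursor=6
After op 2 (left): buf='QDGOWF' cursor=5
After op 3 (left): buf='QDGOWF' cursor=4
After op 4 (right): buf='QDGOWF' cursor=5
After op 5 (end): buf='QDGOWF' cursor=6
After op 6 (insert('R')): buf='QDGOWFR' cursor=7
After op 7 (select(4,6) replace("J")): buf='QDGOJR' cursor=5
After op 8 (insert('D')): buf='QDGOJDR' cursor=6

Answer: QDGOJDR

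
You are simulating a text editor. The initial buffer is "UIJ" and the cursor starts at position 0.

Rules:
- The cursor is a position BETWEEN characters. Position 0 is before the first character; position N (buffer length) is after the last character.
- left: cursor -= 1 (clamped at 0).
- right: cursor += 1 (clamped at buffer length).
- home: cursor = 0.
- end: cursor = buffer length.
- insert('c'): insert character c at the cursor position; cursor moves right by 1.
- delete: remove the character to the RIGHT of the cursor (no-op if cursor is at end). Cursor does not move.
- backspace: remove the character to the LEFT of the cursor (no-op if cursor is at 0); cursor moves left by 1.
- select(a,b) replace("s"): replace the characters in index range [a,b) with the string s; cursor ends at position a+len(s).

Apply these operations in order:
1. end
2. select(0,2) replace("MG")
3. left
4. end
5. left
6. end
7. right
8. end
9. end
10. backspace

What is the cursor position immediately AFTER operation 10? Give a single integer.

After op 1 (end): buf='UIJ' cursor=3
After op 2 (select(0,2) replace("MG")): buf='MGJ' cursor=2
After op 3 (left): buf='MGJ' cursor=1
After op 4 (end): buf='MGJ' cursor=3
After op 5 (left): buf='MGJ' cursor=2
After op 6 (end): buf='MGJ' cursor=3
After op 7 (right): buf='MGJ' cursor=3
After op 8 (end): buf='MGJ' cursor=3
After op 9 (end): buf='MGJ' cursor=3
After op 10 (backspace): buf='MG' cursor=2

Answer: 2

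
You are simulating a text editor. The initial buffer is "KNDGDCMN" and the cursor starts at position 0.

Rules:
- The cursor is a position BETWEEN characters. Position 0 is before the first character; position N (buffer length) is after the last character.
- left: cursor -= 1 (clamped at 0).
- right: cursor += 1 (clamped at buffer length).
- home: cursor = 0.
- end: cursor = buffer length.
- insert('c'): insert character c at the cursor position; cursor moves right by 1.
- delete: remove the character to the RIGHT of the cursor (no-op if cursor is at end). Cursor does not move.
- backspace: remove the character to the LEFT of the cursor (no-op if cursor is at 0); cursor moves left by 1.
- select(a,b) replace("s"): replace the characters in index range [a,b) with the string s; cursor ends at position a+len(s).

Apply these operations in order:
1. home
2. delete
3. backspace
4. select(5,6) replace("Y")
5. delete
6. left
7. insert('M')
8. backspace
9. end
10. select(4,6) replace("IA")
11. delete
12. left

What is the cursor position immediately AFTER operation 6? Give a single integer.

Answer: 5

Derivation:
After op 1 (home): buf='KNDGDCMN' cursor=0
After op 2 (delete): buf='NDGDCMN' cursor=0
After op 3 (backspace): buf='NDGDCMN' cursor=0
After op 4 (select(5,6) replace("Y")): buf='NDGDCYN' cursor=6
After op 5 (delete): buf='NDGDCY' cursor=6
After op 6 (left): buf='NDGDCY' cursor=5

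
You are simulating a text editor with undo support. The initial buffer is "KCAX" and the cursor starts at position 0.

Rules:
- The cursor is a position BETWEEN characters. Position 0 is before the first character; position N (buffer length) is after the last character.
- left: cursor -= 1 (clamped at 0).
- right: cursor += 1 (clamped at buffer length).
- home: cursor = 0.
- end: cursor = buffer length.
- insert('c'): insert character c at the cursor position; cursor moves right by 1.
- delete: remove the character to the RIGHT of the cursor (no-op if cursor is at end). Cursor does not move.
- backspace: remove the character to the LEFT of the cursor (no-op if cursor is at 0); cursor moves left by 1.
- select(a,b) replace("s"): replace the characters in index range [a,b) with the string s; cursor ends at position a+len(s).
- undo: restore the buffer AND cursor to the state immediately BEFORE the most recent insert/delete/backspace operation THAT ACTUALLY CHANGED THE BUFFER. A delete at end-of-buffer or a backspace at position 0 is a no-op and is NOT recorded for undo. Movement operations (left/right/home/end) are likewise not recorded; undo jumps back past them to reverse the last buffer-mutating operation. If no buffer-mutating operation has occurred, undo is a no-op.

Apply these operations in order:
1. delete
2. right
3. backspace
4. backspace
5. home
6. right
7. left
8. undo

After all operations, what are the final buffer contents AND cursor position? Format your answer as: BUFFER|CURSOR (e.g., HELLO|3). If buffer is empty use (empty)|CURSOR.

After op 1 (delete): buf='CAX' cursor=0
After op 2 (right): buf='CAX' cursor=1
After op 3 (backspace): buf='AX' cursor=0
After op 4 (backspace): buf='AX' cursor=0
After op 5 (home): buf='AX' cursor=0
After op 6 (right): buf='AX' cursor=1
After op 7 (left): buf='AX' cursor=0
After op 8 (undo): buf='CAX' cursor=1

Answer: CAX|1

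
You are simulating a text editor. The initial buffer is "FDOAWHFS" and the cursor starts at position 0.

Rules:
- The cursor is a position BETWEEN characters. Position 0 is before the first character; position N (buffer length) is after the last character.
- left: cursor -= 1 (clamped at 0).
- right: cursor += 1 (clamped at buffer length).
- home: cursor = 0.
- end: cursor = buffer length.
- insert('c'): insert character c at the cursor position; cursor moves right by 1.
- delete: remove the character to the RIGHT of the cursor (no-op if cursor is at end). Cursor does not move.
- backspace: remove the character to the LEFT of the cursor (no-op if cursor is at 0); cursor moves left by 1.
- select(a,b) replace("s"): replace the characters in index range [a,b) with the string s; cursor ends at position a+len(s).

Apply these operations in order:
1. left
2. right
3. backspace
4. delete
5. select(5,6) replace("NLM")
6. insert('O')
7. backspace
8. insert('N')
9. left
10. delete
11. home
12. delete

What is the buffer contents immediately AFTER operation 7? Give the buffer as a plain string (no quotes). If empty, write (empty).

After op 1 (left): buf='FDOAWHFS' cursor=0
After op 2 (right): buf='FDOAWHFS' cursor=1
After op 3 (backspace): buf='DOAWHFS' cursor=0
After op 4 (delete): buf='OAWHFS' cursor=0
After op 5 (select(5,6) replace("NLM")): buf='OAWHFNLM' cursor=8
After op 6 (insert('O')): buf='OAWHFNLMO' cursor=9
After op 7 (backspace): buf='OAWHFNLM' cursor=8

Answer: OAWHFNLM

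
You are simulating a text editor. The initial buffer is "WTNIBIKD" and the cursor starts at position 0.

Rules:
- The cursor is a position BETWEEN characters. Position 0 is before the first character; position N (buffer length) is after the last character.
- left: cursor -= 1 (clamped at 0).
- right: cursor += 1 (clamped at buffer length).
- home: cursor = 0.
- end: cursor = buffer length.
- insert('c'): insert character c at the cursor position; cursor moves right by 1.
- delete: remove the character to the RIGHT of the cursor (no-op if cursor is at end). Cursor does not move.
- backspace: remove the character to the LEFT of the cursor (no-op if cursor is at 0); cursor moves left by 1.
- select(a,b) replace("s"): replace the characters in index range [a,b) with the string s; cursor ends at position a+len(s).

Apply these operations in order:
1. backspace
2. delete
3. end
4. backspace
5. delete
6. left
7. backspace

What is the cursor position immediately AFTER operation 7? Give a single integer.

Answer: 4

Derivation:
After op 1 (backspace): buf='WTNIBIKD' cursor=0
After op 2 (delete): buf='TNIBIKD' cursor=0
After op 3 (end): buf='TNIBIKD' cursor=7
After op 4 (backspace): buf='TNIBIK' cursor=6
After op 5 (delete): buf='TNIBIK' cursor=6
After op 6 (left): buf='TNIBIK' cursor=5
After op 7 (backspace): buf='TNIBK' cursor=4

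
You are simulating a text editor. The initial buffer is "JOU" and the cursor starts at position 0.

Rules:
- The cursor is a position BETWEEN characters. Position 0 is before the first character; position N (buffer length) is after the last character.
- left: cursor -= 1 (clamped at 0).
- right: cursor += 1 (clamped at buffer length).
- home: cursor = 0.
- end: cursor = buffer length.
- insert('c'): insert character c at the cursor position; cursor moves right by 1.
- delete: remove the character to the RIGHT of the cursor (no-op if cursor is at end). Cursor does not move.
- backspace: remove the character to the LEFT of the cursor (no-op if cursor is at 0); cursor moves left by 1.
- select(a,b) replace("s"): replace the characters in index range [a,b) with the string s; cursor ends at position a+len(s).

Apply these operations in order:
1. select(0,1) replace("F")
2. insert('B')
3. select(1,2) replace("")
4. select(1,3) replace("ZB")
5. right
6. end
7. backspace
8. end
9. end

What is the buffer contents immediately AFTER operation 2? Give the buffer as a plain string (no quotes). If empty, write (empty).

Answer: FBOU

Derivation:
After op 1 (select(0,1) replace("F")): buf='FOU' cursor=1
After op 2 (insert('B')): buf='FBOU' cursor=2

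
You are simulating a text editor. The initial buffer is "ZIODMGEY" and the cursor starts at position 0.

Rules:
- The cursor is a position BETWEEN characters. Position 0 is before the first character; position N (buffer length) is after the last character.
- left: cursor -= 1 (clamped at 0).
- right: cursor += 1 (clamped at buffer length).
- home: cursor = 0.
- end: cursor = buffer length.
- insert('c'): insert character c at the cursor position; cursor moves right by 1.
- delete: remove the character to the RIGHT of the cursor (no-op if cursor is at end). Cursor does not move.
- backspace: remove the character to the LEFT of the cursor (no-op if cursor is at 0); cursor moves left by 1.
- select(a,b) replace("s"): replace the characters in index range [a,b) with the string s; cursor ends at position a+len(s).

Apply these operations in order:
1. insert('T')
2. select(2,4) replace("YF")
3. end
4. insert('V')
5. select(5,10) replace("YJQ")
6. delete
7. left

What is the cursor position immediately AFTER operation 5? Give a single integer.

Answer: 8

Derivation:
After op 1 (insert('T')): buf='TZIODMGEY' cursor=1
After op 2 (select(2,4) replace("YF")): buf='TZYFDMGEY' cursor=4
After op 3 (end): buf='TZYFDMGEY' cursor=9
After op 4 (insert('V')): buf='TZYFDMGEYV' cursor=10
After op 5 (select(5,10) replace("YJQ")): buf='TZYFDYJQ' cursor=8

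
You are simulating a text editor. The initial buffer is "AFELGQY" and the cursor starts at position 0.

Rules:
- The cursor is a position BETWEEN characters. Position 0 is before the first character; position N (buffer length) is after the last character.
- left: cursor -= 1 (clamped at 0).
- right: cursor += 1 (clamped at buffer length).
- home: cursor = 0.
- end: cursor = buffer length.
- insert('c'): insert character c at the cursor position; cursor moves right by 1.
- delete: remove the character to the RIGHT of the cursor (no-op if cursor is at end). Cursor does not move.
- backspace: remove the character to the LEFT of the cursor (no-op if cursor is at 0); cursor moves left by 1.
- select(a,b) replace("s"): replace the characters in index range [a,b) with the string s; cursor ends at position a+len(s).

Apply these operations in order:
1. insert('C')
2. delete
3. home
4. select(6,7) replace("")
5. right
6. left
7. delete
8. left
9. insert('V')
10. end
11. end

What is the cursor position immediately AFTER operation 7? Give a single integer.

Answer: 5

Derivation:
After op 1 (insert('C')): buf='CAFELGQY' cursor=1
After op 2 (delete): buf='CFELGQY' cursor=1
After op 3 (home): buf='CFELGQY' cursor=0
After op 4 (select(6,7) replace("")): buf='CFELGQ' cursor=6
After op 5 (right): buf='CFELGQ' cursor=6
After op 6 (left): buf='CFELGQ' cursor=5
After op 7 (delete): buf='CFELG' cursor=5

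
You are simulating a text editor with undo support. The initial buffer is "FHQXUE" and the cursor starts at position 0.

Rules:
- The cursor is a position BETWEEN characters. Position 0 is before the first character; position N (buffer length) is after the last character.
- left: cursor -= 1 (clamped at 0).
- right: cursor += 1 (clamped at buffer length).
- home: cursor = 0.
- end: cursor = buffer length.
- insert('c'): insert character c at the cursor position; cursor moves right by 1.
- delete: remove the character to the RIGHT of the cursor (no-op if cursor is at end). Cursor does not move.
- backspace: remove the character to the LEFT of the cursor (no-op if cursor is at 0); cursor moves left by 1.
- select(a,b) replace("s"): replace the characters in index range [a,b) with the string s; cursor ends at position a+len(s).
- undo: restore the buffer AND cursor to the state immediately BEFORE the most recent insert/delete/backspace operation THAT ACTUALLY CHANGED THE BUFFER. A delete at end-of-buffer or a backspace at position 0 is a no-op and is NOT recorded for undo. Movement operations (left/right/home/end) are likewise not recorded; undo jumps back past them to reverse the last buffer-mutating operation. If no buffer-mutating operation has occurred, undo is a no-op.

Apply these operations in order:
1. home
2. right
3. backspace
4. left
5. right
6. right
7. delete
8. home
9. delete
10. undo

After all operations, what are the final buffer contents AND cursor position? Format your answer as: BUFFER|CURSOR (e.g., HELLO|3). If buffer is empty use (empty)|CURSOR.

After op 1 (home): buf='FHQXUE' cursor=0
After op 2 (right): buf='FHQXUE' cursor=1
After op 3 (backspace): buf='HQXUE' cursor=0
After op 4 (left): buf='HQXUE' cursor=0
After op 5 (right): buf='HQXUE' cursor=1
After op 6 (right): buf='HQXUE' cursor=2
After op 7 (delete): buf='HQUE' cursor=2
After op 8 (home): buf='HQUE' cursor=0
After op 9 (delete): buf='QUE' cursor=0
After op 10 (undo): buf='HQUE' cursor=0

Answer: HQUE|0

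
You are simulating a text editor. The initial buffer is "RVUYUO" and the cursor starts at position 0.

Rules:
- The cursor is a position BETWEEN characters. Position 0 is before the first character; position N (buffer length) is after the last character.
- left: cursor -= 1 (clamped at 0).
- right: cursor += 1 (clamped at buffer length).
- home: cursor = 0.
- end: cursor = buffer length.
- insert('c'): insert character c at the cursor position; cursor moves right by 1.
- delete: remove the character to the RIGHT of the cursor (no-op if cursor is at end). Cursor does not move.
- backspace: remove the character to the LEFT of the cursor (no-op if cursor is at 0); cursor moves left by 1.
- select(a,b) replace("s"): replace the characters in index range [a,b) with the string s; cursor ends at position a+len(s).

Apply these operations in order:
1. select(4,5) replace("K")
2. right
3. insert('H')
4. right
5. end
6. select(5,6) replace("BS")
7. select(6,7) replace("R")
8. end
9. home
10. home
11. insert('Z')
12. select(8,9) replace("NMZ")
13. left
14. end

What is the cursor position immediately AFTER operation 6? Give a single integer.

After op 1 (select(4,5) replace("K")): buf='RVUYKO' cursor=5
After op 2 (right): buf='RVUYKO' cursor=6
After op 3 (insert('H')): buf='RVUYKOH' cursor=7
After op 4 (right): buf='RVUYKOH' cursor=7
After op 5 (end): buf='RVUYKOH' cursor=7
After op 6 (select(5,6) replace("BS")): buf='RVUYKBSH' cursor=7

Answer: 7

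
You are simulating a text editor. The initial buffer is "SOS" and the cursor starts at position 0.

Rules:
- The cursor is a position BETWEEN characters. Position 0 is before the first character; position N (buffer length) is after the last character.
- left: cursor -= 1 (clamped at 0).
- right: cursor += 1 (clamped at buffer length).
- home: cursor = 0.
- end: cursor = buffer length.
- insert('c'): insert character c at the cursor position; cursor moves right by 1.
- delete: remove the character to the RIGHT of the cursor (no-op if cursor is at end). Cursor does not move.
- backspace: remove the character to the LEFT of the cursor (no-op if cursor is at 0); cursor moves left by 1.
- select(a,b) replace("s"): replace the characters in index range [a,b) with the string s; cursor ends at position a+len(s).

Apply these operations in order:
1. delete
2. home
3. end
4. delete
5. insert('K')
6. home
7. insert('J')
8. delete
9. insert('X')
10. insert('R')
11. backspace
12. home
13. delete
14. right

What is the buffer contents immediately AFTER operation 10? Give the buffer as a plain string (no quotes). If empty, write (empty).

Answer: JXRSK

Derivation:
After op 1 (delete): buf='OS' cursor=0
After op 2 (home): buf='OS' cursor=0
After op 3 (end): buf='OS' cursor=2
After op 4 (delete): buf='OS' cursor=2
After op 5 (insert('K')): buf='OSK' cursor=3
After op 6 (home): buf='OSK' cursor=0
After op 7 (insert('J')): buf='JOSK' cursor=1
After op 8 (delete): buf='JSK' cursor=1
After op 9 (insert('X')): buf='JXSK' cursor=2
After op 10 (insert('R')): buf='JXRSK' cursor=3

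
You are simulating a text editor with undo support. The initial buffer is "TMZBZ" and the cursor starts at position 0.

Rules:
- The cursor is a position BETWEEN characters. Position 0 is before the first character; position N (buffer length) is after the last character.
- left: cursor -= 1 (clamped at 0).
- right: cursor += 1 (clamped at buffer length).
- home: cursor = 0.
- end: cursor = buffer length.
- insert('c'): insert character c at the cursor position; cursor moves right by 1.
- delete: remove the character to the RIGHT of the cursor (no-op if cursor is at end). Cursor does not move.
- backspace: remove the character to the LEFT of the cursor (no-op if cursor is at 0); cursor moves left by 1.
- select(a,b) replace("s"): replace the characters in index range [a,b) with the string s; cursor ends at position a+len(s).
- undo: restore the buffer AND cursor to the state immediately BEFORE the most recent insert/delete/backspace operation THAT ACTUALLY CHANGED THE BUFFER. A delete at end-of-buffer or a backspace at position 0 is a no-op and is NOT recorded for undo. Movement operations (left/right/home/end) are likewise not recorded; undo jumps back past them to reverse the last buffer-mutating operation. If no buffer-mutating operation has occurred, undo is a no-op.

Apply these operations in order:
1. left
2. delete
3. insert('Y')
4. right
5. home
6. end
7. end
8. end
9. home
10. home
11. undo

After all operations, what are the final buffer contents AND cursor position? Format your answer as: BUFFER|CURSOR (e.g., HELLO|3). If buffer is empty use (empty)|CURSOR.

After op 1 (left): buf='TMZBZ' cursor=0
After op 2 (delete): buf='MZBZ' cursor=0
After op 3 (insert('Y')): buf='YMZBZ' cursor=1
After op 4 (right): buf='YMZBZ' cursor=2
After op 5 (home): buf='YMZBZ' cursor=0
After op 6 (end): buf='YMZBZ' cursor=5
After op 7 (end): buf='YMZBZ' cursor=5
After op 8 (end): buf='YMZBZ' cursor=5
After op 9 (home): buf='YMZBZ' cursor=0
After op 10 (home): buf='YMZBZ' cursor=0
After op 11 (undo): buf='MZBZ' cursor=0

Answer: MZBZ|0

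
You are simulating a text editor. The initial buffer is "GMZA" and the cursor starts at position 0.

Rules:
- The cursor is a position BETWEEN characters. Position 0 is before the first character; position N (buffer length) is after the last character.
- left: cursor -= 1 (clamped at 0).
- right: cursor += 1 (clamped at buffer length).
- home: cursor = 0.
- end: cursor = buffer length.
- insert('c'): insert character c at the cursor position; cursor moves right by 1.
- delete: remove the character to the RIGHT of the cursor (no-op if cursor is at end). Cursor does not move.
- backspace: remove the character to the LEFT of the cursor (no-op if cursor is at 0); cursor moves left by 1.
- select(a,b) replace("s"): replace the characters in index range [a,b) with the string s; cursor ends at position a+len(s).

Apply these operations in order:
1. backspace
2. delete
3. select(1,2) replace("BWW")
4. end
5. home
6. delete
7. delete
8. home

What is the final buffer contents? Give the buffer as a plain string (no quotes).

After op 1 (backspace): buf='GMZA' cursor=0
After op 2 (delete): buf='MZA' cursor=0
After op 3 (select(1,2) replace("BWW")): buf='MBWWA' cursor=4
After op 4 (end): buf='MBWWA' cursor=5
After op 5 (home): buf='MBWWA' cursor=0
After op 6 (delete): buf='BWWA' cursor=0
After op 7 (delete): buf='WWA' cursor=0
After op 8 (home): buf='WWA' cursor=0

Answer: WWA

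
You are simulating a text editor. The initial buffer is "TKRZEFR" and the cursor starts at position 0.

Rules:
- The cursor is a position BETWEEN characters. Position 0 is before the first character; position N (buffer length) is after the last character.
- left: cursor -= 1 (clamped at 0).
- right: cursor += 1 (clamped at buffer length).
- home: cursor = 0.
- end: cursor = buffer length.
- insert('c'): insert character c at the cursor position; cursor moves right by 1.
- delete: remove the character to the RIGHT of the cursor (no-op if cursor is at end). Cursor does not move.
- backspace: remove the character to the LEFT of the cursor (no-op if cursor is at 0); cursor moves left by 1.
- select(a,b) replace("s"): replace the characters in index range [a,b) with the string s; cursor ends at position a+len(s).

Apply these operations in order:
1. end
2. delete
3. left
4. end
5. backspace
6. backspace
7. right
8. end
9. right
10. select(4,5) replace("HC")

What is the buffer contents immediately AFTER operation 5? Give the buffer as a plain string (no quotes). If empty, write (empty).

After op 1 (end): buf='TKRZEFR' cursor=7
After op 2 (delete): buf='TKRZEFR' cursor=7
After op 3 (left): buf='TKRZEFR' cursor=6
After op 4 (end): buf='TKRZEFR' cursor=7
After op 5 (backspace): buf='TKRZEF' cursor=6

Answer: TKRZEF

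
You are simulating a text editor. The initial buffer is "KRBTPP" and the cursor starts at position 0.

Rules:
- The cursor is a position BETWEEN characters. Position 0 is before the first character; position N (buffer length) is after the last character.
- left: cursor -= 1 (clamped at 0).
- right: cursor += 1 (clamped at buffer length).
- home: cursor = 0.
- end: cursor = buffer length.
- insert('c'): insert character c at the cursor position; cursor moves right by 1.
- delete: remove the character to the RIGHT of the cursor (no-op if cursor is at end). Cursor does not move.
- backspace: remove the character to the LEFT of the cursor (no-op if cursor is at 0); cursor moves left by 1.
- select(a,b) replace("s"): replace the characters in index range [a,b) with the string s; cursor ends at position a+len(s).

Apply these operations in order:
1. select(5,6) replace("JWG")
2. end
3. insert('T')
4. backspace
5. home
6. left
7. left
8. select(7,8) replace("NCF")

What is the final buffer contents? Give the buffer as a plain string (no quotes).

Answer: KRBTPJWNCF

Derivation:
After op 1 (select(5,6) replace("JWG")): buf='KRBTPJWG' cursor=8
After op 2 (end): buf='KRBTPJWG' cursor=8
After op 3 (insert('T')): buf='KRBTPJWGT' cursor=9
After op 4 (backspace): buf='KRBTPJWG' cursor=8
After op 5 (home): buf='KRBTPJWG' cursor=0
After op 6 (left): buf='KRBTPJWG' cursor=0
After op 7 (left): buf='KRBTPJWG' cursor=0
After op 8 (select(7,8) replace("NCF")): buf='KRBTPJWNCF' cursor=10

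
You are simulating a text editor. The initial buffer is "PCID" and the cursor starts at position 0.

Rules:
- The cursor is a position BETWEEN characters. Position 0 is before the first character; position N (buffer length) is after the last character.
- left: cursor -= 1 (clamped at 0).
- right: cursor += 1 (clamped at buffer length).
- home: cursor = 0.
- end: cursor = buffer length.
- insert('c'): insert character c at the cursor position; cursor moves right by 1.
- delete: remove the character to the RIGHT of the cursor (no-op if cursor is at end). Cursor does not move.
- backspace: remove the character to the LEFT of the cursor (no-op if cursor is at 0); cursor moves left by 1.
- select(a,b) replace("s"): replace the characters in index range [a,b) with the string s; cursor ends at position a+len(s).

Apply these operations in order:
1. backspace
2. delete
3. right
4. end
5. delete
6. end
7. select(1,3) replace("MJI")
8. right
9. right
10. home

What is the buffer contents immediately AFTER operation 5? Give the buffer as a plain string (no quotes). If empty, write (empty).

After op 1 (backspace): buf='PCID' cursor=0
After op 2 (delete): buf='CID' cursor=0
After op 3 (right): buf='CID' cursor=1
After op 4 (end): buf='CID' cursor=3
After op 5 (delete): buf='CID' cursor=3

Answer: CID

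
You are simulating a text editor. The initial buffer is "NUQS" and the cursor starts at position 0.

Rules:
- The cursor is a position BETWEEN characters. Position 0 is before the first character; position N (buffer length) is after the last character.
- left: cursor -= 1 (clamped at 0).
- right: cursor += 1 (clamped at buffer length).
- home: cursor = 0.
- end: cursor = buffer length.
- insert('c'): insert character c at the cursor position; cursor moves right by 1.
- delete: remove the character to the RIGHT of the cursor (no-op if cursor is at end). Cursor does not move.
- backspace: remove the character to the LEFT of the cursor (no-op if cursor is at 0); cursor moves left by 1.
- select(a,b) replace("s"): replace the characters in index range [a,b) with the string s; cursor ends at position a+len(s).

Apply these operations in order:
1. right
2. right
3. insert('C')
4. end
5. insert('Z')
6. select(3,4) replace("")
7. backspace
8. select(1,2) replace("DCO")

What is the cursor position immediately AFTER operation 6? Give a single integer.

Answer: 3

Derivation:
After op 1 (right): buf='NUQS' cursor=1
After op 2 (right): buf='NUQS' cursor=2
After op 3 (insert('C')): buf='NUCQS' cursor=3
After op 4 (end): buf='NUCQS' cursor=5
After op 5 (insert('Z')): buf='NUCQSZ' cursor=6
After op 6 (select(3,4) replace("")): buf='NUCSZ' cursor=3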